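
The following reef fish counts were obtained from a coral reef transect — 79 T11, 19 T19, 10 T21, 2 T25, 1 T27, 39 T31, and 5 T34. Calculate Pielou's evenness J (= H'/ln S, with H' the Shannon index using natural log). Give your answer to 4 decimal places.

0.6805

Total N = 79+19+10+2+1+39+5 = 155, so the proportions are 0.509677, 0.122581, 0.064516, 0.012903, 0.006452, 0.251613, 0.032258 (working shown to 6 dp, full precision carried).
H' = −Σ pᵢ ln pᵢ = −((-0.343511) + (-0.257295) + (-0.176828) + (-0.056133) + (-0.032538) + (-0.347191) + (-0.110774)) = 1.324271.
With S = 7 species, ln S = 1.945910, so J = 1.324271/1.945910 = 0.680540, i.e. 0.6805 to 4 decimal places.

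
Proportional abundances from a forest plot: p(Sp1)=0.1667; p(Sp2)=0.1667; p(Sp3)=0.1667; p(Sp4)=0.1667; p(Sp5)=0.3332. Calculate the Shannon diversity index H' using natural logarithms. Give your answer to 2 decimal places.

Each pᵢ ln pᵢ term (working shown to 4 dp, full precision carried): 0.1667×(-1.7916)=-0.2987, 0.1667×(-1.7916)=-0.2987, 0.1667×(-1.7916)=-0.2987, 0.1667×(-1.7916)=-0.2987, 0.3332×(-1.0990)=-0.3662.
Sum = -1.5608, so H' = 1.56.

1.56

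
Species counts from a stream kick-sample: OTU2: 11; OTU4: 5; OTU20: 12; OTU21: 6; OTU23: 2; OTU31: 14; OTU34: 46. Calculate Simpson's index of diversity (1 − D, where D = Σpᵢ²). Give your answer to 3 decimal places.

0.713

Total N = 11+5+12+6+2+14+46 = 96, so the proportions are 0.11458, 0.05208, 0.125, 0.0625, 0.02083, 0.14583, 0.47917 (working shown to 5 dp, full precision carried).
D = 0.11458² + 0.05208² + 0.125² + 0.0625² + 0.02083² + 0.14583² + 0.47917² = 0.01313 + 0.00271 + 0.01562 + 0.00391 + 0.00043 + 0.02127 + 0.22960 = 0.28668.
So 1 − D = 0.71332, i.e. 0.713 to 3 decimal places.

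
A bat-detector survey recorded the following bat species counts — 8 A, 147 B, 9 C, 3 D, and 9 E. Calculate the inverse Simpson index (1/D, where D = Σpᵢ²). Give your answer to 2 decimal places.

1.42

Total N = 8+147+9+3+9 = 176, so the proportions are 0.04545, 0.83523, 0.05114, 0.01705, 0.05114 (working shown to 5 dp, full precision carried).
D = 0.04545² + 0.83523² + 0.05114² + 0.01705² + 0.05114² = 0.00207 + 0.69760 + 0.00261 + 0.00029 + 0.00261 = 0.70519.
So 1/D = 1.4181, i.e. 1.42 to 2 decimal places.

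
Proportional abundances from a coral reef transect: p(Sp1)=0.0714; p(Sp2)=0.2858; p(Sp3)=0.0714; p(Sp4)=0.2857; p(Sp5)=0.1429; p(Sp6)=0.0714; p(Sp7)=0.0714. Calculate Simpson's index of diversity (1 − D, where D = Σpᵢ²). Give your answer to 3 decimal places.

0.796

D = 0.0714² + 0.2858² + 0.0714² + 0.2857² + 0.1429² + 0.0714² + 0.0714² = 0.00510 + 0.08168 + 0.00510 + 0.08162 + 0.02042 + 0.00510 + 0.00510 = 0.20412 (working shown to 5 dp, full precision carried).
So 1 − D = 0.79588, i.e. 0.796 to 3 decimal places.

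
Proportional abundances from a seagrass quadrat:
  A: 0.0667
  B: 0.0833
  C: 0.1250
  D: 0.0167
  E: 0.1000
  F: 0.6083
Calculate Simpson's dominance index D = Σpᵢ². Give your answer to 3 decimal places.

0.407

D = 0.0667² + 0.0833² + 0.125² + 0.0167² + 0.1² + 0.6083² = 0.00445 + 0.00694 + 0.01562 + 0.00028 + 0.01000 + 0.37003 = 0.40732 (working shown to 5 dp, full precision carried).
To 3 decimal places, D = 0.407.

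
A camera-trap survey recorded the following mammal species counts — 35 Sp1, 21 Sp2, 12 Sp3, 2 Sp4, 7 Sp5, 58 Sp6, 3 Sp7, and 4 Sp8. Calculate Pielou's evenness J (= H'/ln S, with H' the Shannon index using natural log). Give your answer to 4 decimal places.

Total N = 35+21+12+2+7+58+3+4 = 142, so the proportions are 0.246479, 0.147887, 0.084507, 0.014085, 0.049296, 0.408451, 0.021127, 0.028169 (working shown to 6 dp, full precision carried).
H' = −Σ pᵢ ln pᵢ = −((-0.345188) + (-0.282658) + (-0.208810) + (-0.060038) + (-0.148376) + (-0.365720) + (-0.081490) + (-0.100550)) = 1.592831.
With S = 8 species, ln S = 2.079442, so J = 1.592831/2.079442 = 0.765990, i.e. 0.7660 to 4 decimal places.

0.7660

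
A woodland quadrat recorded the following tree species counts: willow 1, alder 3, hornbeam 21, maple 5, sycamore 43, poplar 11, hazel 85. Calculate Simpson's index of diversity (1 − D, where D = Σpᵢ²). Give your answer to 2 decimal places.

Total N = 1+3+21+5+43+11+85 = 169, so the proportions are 0.0059, 0.0178, 0.1243, 0.0296, 0.2544, 0.0651, 0.503 (working shown to 4 dp, full precision carried).
D = 0.0059² + 0.0178² + 0.1243² + 0.0296² + 0.2544² + 0.0651² + 0.503² = 0.0000 + 0.0003 + 0.0154 + 0.0009 + 0.0647 + 0.0042 + 0.2530 = 0.3386.
So 1 − D = 0.6614, i.e. 0.66 to 2 decimal places.

0.66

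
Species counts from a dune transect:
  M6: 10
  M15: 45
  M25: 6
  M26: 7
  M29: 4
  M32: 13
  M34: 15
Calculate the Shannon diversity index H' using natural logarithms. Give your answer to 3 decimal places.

Total N = 10+45+6+7+4+13+15 = 100, so the proportions are 0.1, 0.45, 0.06, 0.07, 0.04, 0.13, 0.15 (working shown to 5 dp, full precision carried).
Each pᵢ ln pᵢ term: 0.1×(-2.30259)=-0.23026, 0.45×(-0.79851)=-0.35933, 0.06×(-2.81341)=-0.16880, 0.07×(-2.65926)=-0.18615, 0.04×(-3.21888)=-0.12876, 0.13×(-2.04022)=-0.26523, 0.15×(-1.89712)=-0.28457.
Sum = -1.62309, so H' = 1.623.

1.623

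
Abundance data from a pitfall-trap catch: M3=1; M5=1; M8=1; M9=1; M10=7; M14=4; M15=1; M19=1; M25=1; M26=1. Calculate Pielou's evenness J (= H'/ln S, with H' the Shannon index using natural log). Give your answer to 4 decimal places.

0.8407

Total N = 1+1+1+1+7+4+1+1+1+1 = 19, so the proportions are 0.052632, 0.052632, 0.052632, 0.052632, 0.368421, 0.210526, 0.052632, 0.052632, 0.052632, 0.052632 (working shown to 6 dp, full precision carried).
H' = −Σ pᵢ ln pᵢ = −((-0.154970) + (-0.154970) + (-0.154970) + (-0.154970) + (-0.367879) + (-0.328030) + (-0.154970) + (-0.154970) + (-0.154970) + (-0.154970)) = 1.935673.
With S = 10 species, ln S = 2.302585, so J = 1.935673/2.302585 = 0.840652, i.e. 0.8407 to 4 decimal places.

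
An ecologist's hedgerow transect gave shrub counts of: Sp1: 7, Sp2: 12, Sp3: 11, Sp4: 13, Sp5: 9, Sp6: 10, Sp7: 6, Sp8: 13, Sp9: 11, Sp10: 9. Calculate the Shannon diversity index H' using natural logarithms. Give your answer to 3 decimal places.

Total N = 7+12+11+13+9+10+6+13+11+9 = 101, so the proportions are 0.06931, 0.11881, 0.10891, 0.12871, 0.08911, 0.09901, 0.05941, 0.12871, 0.10891, 0.08911 (working shown to 5 dp, full precision carried).
Each pᵢ ln pᵢ term: 0.06931×(-2.66921)=-0.18499, 0.11881×(-2.13021)=-0.25309, 0.10891×(-2.21723)=-0.24148, 0.12871×(-2.05017)=-0.26388, 0.08911×(-2.41790)=-0.21546, 0.09901×(-2.31254)=-0.22896, 0.05941×(-2.82336)=-0.16772, 0.12871×(-2.05017)=-0.26388, 0.10891×(-2.21723)=-0.24148, 0.08911×(-2.41790)=-0.21546.
Sum = -2.27642, so H' = 2.276.

2.276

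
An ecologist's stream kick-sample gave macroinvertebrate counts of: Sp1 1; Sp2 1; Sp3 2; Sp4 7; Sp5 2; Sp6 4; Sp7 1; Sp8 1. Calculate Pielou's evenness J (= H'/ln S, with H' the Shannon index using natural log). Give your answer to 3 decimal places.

0.861

Total N = 1+1+2+7+2+4+1+1 = 19, so the proportions are 0.05263, 0.05263, 0.10526, 0.36842, 0.10526, 0.21053, 0.05263, 0.05263 (working shown to 5 dp, full precision carried).
H' = −Σ pᵢ ln pᵢ = −((-0.15497) + (-0.15497) + (-0.23698) + (-0.36788) + (-0.23698) + (-0.32803) + (-0.15497) + (-0.15497)) = 1.78975.
With S = 8 species, ln S = 2.07944, so J = 1.78975/2.07944 = 0.86069, i.e. 0.861 to 3 decimal places.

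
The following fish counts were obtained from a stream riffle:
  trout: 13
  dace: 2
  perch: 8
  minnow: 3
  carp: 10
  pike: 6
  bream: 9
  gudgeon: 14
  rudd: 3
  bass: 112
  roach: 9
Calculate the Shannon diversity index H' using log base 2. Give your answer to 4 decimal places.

2.2441

Total N = 13+2+8+3+10+6+9+14+3+112+9 = 189, so the proportions are 0.068783, 0.010582, 0.042328, 0.015873, 0.05291, 0.031746, 0.047619, 0.074074, 0.015873, 0.592593, 0.047619 (working shown to 6 dp, full precision carried).
Each pᵢ log₂ pᵢ term: 0.068783×(-3.861803)=-0.265627, 0.010582×(-6.562242)=-0.069442, 0.042328×(-4.562242)=-0.193111, 0.015873×(-5.977280)=-0.094877, 0.05291×(-4.240314)=-0.224355, 0.031746×(-4.977280)=-0.158009, 0.047619×(-4.392317)=-0.209158, 0.074074×(-3.754888)=-0.278140, 0.015873×(-5.977280)=-0.094877, 0.592593×(-0.754888)=-0.447341, 0.047619×(-4.392317)=-0.209158.
Sum = -2.244095, so H' = 2.2441.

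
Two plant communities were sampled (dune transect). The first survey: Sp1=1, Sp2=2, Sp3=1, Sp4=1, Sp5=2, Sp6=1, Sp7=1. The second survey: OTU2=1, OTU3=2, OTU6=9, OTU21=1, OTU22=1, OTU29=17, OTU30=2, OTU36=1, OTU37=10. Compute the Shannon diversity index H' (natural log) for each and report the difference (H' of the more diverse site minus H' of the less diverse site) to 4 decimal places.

The first survey: N=9, proportions 0.11111111, 0.22222222, 0.11111111, 0.11111111, 0.22222222, 0.11111111, 0.11111111, giving H' = 1.88915916 (working shown to 8 dp, full precision carried).
The second survey: N=44, proportions 0.02272727, 0.04545455, 0.20454545, 0.02272727, 0.02272727, 0.38636364, 0.04545455, 0.02272727, 0.22727273, giving H' = 1.65377855.
Difference = |1.88915916 − 1.65377855| = 0.23538061, i.e. 0.2354 to 4 decimal places.

0.2354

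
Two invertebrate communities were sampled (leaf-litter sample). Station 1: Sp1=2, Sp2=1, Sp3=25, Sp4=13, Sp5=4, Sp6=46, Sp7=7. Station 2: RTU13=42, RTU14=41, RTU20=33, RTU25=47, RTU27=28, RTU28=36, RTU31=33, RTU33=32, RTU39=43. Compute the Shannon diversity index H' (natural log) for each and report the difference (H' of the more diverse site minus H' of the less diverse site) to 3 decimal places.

0.768

Station 1: N=98, proportions 0.020408, 0.010204, 0.255102, 0.132653, 0.040816, 0.469388, 0.071429, giving H' = 1.416737 (working shown to 6 dp, full precision carried).
Station 2: N=335, proportions 0.125373, 0.122388, 0.098507, 0.140299, 0.083582, 0.107463, 0.098507, 0.095522, 0.128358, giving H' = 2.184553.
Difference = |1.416737 − 2.184553| = 0.767816, i.e. 0.768 to 3 decimal places.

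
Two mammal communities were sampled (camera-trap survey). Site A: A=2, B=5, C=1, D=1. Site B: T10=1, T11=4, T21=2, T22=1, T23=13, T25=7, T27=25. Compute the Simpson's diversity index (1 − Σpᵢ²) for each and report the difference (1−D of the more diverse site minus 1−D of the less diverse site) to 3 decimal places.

0.075

Site A: N=9, proportions 0.22222, 0.55556, 0.11111, 0.11111, giving 1−D = 0.61728 (working shown to 5 dp, full precision carried).
Site B: N=53, proportions 0.01887, 0.07547, 0.03774, 0.01887, 0.24528, 0.13208, 0.4717, giving 1−D = 0.69206.
Difference = |0.61728 − 0.69206| = 0.07478, i.e. 0.075 to 3 decimal places.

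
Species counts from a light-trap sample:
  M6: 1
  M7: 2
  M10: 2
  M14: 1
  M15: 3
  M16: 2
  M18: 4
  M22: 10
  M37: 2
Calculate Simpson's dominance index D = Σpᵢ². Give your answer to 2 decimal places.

Total N = 1+2+2+1+3+2+4+10+2 = 27, so the proportions are 0.037, 0.0741, 0.0741, 0.037, 0.1111, 0.0741, 0.1481, 0.3704, 0.0741 (working shown to 4 dp, full precision carried).
D = 0.037² + 0.0741² + 0.0741² + 0.037² + 0.1111² + 0.0741² + 0.1481² + 0.3704² + 0.0741² = 0.0014 + 0.0055 + 0.0055 + 0.0014 + 0.0123 + 0.0055 + 0.0219 + 0.1372 + 0.0055 = 0.1962.
To 2 decimal places, D = 0.20.

0.20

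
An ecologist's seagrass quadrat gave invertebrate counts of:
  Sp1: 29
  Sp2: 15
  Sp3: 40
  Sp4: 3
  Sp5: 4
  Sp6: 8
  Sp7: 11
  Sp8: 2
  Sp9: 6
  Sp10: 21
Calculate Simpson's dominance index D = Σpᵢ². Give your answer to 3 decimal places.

0.174

Total N = 29+15+40+3+4+8+11+2+6+21 = 139, so the proportions are 0.20863, 0.10791, 0.28777, 0.02158, 0.02878, 0.05755, 0.07914, 0.01439, 0.04317, 0.15108 (working shown to 5 dp, full precision carried).
D = 0.20863² + 0.10791² + 0.28777² + 0.02158² + 0.02878² + 0.05755² + 0.07914² + 0.01439² + 0.04317² + 0.15108² = 0.04353 + 0.01165 + 0.08281 + 0.00047 + 0.00083 + 0.00331 + 0.00626 + 0.00021 + 0.00186 + 0.02282 = 0.17375.
To 3 decimal places, D = 0.174.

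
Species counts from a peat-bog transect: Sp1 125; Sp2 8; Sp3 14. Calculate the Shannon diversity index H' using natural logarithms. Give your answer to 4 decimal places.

0.5202

Total N = 125+8+14 = 147, so the proportions are 0.85034, 0.054422, 0.095238 (working shown to 6 dp, full precision carried).
Each pᵢ ln pᵢ term: 0.85034×(-0.162119)=-0.137856, 0.054422×(-2.910991)=-0.158421, 0.095238×(-2.351375)=-0.223941.
Sum = -0.520218, so H' = 0.5202.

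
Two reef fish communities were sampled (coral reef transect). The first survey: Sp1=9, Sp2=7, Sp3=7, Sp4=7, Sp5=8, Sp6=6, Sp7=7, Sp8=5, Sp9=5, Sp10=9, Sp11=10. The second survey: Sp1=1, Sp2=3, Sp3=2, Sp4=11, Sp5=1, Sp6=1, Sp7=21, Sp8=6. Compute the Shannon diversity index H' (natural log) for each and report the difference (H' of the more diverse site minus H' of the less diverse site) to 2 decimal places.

The first survey: N=80, proportions 0.1125, 0.0875, 0.0875, 0.0875, 0.1, 0.075, 0.0875, 0.0625, 0.0625, 0.1125, 0.125, giving H' = 2.375254 (working shown to 6 dp, full precision carried).
The second survey: N=46, proportions 0.021739, 0.065217, 0.043478, 0.23913, 0.021739, 0.021739, 0.456522, 0.130435, giving H' = 1.529848.
Difference = |2.375254 − 1.529848| = 0.845406, i.e. 0.85 to 2 decimal places.

0.85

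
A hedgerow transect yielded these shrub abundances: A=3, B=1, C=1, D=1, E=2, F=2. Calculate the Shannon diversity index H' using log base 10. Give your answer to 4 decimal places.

0.7365

Total N = 3+1+1+1+2+2 = 10, so the proportions are 0.3, 0.1, 0.1, 0.1, 0.2, 0.2 (working shown to 6 dp, full precision carried).
Each pᵢ log₁₀ pᵢ term: 0.3×(-0.522879)=-0.156864, 0.1×(-1.000000)=-0.100000, 0.1×(-1.000000)=-0.100000, 0.1×(-1.000000)=-0.100000, 0.2×(-0.698970)=-0.139794, 0.2×(-0.698970)=-0.139794.
Sum = -0.736452, so H' = 0.7365.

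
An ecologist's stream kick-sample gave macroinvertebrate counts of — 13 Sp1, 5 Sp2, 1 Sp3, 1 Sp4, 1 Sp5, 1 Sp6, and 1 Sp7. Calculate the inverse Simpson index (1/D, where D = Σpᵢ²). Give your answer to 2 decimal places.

Total N = 13+5+1+1+1+1+1 = 23, so the proportions are 0.56522, 0.21739, 0.04348, 0.04348, 0.04348, 0.04348, 0.04348 (working shown to 5 dp, full precision carried).
D = 0.56522² + 0.21739² + 0.04348² + 0.04348² + 0.04348² + 0.04348² + 0.04348² = 0.31947 + 0.04726 + 0.00189 + 0.00189 + 0.00189 + 0.00189 + 0.00189 = 0.37618.
So 1/D = 2.6583, i.e. 2.66 to 2 decimal places.

2.66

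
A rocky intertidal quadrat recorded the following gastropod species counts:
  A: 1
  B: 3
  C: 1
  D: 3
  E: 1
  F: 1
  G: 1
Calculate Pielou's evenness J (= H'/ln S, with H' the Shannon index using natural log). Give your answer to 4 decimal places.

0.9243

Total N = 1+3+1+3+1+1+1 = 11, so the proportions are 0.090909, 0.272727, 0.090909, 0.272727, 0.090909, 0.090909, 0.090909 (working shown to 6 dp, full precision carried).
H' = −Σ pᵢ ln pᵢ = −((-0.217990) + (-0.354350) + (-0.217990) + (-0.354350) + (-0.217990) + (-0.217990) + (-0.217990)) = 1.798652.
With S = 7 species, ln S = 1.945910, so J = 1.798652/1.945910 = 0.924324, i.e. 0.9243 to 4 decimal places.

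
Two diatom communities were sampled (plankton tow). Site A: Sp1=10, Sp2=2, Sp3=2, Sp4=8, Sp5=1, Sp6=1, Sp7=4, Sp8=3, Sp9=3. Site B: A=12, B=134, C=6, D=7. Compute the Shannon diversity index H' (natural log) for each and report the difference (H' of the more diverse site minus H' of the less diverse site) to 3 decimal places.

1.321

Site A: N=34, proportions 0.294118, 0.058824, 0.058824, 0.235294, 0.029412, 0.029412, 0.117647, 0.088235, 0.088235, giving H' = 1.921336 (working shown to 6 dp, full precision carried).
Site B: N=159, proportions 0.075472, 0.842767, 0.037736, 0.044025, giving H' = 0.600342.
Difference = |1.921336 − 0.600342| = 1.320994, i.e. 1.321 to 3 decimal places.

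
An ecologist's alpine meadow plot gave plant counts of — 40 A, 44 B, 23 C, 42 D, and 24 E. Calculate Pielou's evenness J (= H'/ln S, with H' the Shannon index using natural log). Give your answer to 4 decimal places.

Total N = 40+44+23+42+24 = 173, so the proportions are 0.231214, 0.254335, 0.132948, 0.242775, 0.138728 (working shown to 6 dp, full precision carried).
H' = −Σ pᵢ ln pᵢ = −((-0.338592) + (-0.348211) + (-0.268262) + (-0.343677) + (-0.274021)) = 1.572764.
With S = 5 species, ln S = 1.609438, so J = 1.572764/1.609438 = 0.977213, i.e. 0.9772 to 4 decimal places.

0.9772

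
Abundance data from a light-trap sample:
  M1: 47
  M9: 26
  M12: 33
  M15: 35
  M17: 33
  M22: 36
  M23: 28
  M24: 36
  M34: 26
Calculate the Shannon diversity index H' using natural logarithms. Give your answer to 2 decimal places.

2.18

Total N = 47+26+33+35+33+36+28+36+26 = 300, so the proportions are 0.1567, 0.0867, 0.11, 0.1167, 0.11, 0.12, 0.0933, 0.12, 0.0867 (working shown to 4 dp, full precision carried).
Each pᵢ ln pᵢ term: 0.1567×(-1.8536)=-0.2904, 0.0867×(-2.4457)=-0.2120, 0.11×(-2.2073)=-0.2428, 0.1167×(-2.1484)=-0.2507, 0.11×(-2.2073)=-0.2428, 0.12×(-2.1203)=-0.2544, 0.0933×(-2.3716)=-0.2213, 0.12×(-2.1203)=-0.2544, 0.0867×(-2.4457)=-0.2120.
Sum = -2.1808, so H' = 2.18.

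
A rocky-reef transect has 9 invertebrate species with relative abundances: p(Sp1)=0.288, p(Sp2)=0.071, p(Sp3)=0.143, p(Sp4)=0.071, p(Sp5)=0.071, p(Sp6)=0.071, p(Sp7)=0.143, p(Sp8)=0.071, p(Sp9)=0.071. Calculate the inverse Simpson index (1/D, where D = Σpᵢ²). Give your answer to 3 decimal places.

D = 0.288² + 0.071² + 0.143² + 0.071² + 0.071² + 0.071² + 0.143² + 0.071² + 0.071² = 0.0829440 + 0.0050410 + 0.0204490 + 0.0050410 + 0.0050410 + 0.0050410 + 0.0204490 + 0.0050410 + 0.0050410 = 0.1540880 (working shown to 7 dp, full precision carried).
So 1/D = 6.48980, i.e. 6.490 to 3 decimal places.

6.490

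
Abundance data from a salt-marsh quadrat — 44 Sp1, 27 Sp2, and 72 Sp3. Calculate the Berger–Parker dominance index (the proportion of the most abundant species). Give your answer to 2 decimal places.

Total N = 44+27+72 = 143, so the proportions are 0.3077, 0.1888, 0.5035 (working shown to 4 dp, full precision carried).
The largest proportion is 0.5035, i.e. d = 0.50 to 2 decimal places.

0.50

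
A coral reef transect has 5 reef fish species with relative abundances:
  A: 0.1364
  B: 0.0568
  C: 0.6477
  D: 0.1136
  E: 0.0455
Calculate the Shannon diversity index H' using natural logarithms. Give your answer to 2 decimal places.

Each pᵢ ln pᵢ term (working shown to 4 dp, full precision carried): 0.1364×(-1.9922)=-0.2717, 0.0568×(-2.8682)=-0.1629, 0.6477×(-0.4343)=-0.2813, 0.1136×(-2.1751)=-0.2471, 0.0455×(-3.0900)=-0.1406.
Sum = -1.1036, so H' = 1.10.

1.10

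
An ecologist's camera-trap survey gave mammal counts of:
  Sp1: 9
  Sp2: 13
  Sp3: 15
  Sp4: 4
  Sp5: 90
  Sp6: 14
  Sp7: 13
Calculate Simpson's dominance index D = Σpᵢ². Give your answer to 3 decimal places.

0.359

Total N = 9+13+15+4+90+14+13 = 158, so the proportions are 0.05696, 0.08228, 0.09494, 0.02532, 0.56962, 0.08861, 0.08228 (working shown to 5 dp, full precision carried).
D = 0.05696² + 0.08228² + 0.09494² + 0.02532² + 0.56962² + 0.08861² + 0.08228² = 0.00324 + 0.00677 + 0.00901 + 0.00064 + 0.32447 + 0.00785 + 0.00677 = 0.35876.
To 3 decimal places, D = 0.359.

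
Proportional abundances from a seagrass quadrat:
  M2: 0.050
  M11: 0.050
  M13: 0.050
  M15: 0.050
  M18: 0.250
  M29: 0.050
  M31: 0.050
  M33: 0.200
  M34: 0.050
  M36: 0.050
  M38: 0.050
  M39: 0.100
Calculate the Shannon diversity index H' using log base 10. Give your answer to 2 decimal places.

0.98

Each pᵢ log₁₀ pᵢ term (working shown to 4 dp, full precision carried): 0.05×(-1.3010)=-0.0651, 0.05×(-1.3010)=-0.0651, 0.05×(-1.3010)=-0.0651, 0.05×(-1.3010)=-0.0651, 0.25×(-0.6021)=-0.1505, 0.05×(-1.3010)=-0.0651, 0.05×(-1.3010)=-0.0651, 0.2×(-0.6990)=-0.1398, 0.05×(-1.3010)=-0.0651, 0.05×(-1.3010)=-0.0651, 0.05×(-1.3010)=-0.0651, 0.1×(-1.0000)=-0.1000.
Sum = -0.9758, so H' = 0.98.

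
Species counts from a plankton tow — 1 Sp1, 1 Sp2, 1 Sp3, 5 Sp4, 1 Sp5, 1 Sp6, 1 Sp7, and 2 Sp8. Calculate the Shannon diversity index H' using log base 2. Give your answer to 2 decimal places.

Total N = 1+1+1+5+1+1+1+2 = 13, so the proportions are 0.0769, 0.0769, 0.0769, 0.3846, 0.0769, 0.0769, 0.0769, 0.1538 (working shown to 4 dp, full precision carried).
Each pᵢ log₂ pᵢ term: 0.0769×(-3.7004)=-0.2846, 0.0769×(-3.7004)=-0.2846, 0.0769×(-3.7004)=-0.2846, 0.3846×(-1.3785)=-0.5302, 0.0769×(-3.7004)=-0.2846, 0.0769×(-3.7004)=-0.2846, 0.0769×(-3.7004)=-0.2846, 0.1538×(-2.7004)=-0.4155.
Sum = -2.6535, so H' = 2.65.

2.65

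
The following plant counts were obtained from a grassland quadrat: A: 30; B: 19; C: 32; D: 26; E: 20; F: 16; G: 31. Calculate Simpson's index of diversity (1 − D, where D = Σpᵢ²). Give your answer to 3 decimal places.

Total N = 30+19+32+26+20+16+31 = 174, so the proportions are 0.17241, 0.1092, 0.18391, 0.14943, 0.11494, 0.09195, 0.17816 (working shown to 5 dp, full precision carried).
D = 0.17241² + 0.1092² + 0.18391² + 0.14943² + 0.11494² + 0.09195² + 0.17816² = 0.02973 + 0.01192 + 0.03382 + 0.02233 + 0.01321 + 0.00846 + 0.03174 = 0.15121.
So 1 − D = 0.84879, i.e. 0.849 to 3 decimal places.

0.849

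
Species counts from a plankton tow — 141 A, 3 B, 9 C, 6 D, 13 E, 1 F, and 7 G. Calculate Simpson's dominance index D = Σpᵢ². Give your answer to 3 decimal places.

Total N = 141+3+9+6+13+1+7 = 180, so the proportions are 0.78333, 0.01667, 0.05, 0.03333, 0.07222, 0.00556, 0.03889 (working shown to 5 dp, full precision carried).
D = 0.78333² + 0.01667² + 0.05² + 0.03333² + 0.07222² + 0.00556² + 0.03889² = 0.61361 + 0.00028 + 0.00250 + 0.00111 + 0.00522 + 0.00003 + 0.00151 = 0.62426.
To 3 decimal places, D = 0.624.

0.624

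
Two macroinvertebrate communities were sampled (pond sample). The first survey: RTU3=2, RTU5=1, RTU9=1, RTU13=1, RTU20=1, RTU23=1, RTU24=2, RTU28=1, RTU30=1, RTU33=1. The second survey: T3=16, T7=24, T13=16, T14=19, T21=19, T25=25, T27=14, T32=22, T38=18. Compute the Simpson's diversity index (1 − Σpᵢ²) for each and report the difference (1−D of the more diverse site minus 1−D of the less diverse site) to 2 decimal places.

0.00

The first survey: N=12, proportions 0.1667, 0.0833, 0.0833, 0.0833, 0.0833, 0.0833, 0.1667, 0.0833, 0.0833, 0.0833, giving 1−D = 0.8889 (working shown to 4 dp, full precision carried).
The second survey: N=173, proportions 0.0925, 0.1387, 0.0925, 0.1098, 0.1098, 0.1445, 0.0809, 0.1272, 0.104, giving 1−D = 0.8851.
Difference = |0.8889 − 0.8851| = 0.0038, i.e. 0.00 to 2 decimal places.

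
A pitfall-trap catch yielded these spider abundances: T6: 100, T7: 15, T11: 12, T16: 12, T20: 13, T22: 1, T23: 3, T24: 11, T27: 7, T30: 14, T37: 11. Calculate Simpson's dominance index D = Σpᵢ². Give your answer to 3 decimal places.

Total N = 100+15+12+12+13+1+3+11+7+14+11 = 199, so the proportions are 0.50251, 0.07538, 0.0603, 0.0603, 0.06533, 0.00503, 0.01508, 0.05528, 0.03518, 0.07035, 0.05528 (working shown to 5 dp, full precision carried).
D = 0.50251² + 0.07538² + 0.0603² + 0.0603² + 0.06533² + 0.00503² + 0.01508² + 0.05528² + 0.03518² + 0.07035² + 0.05528² = 0.25252 + 0.00568 + 0.00364 + 0.00364 + 0.00427 + 0.00003 + 0.00023 + 0.00306 + 0.00124 + 0.00495 + 0.00306 = 0.28229.
To 3 decimal places, D = 0.282.

0.282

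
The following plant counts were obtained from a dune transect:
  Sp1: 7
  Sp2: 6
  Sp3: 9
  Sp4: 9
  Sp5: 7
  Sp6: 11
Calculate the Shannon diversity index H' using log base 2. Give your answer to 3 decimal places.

2.555

Total N = 7+6+9+9+7+11 = 49, so the proportions are 0.14286, 0.12245, 0.18367, 0.18367, 0.14286, 0.22449 (working shown to 5 dp, full precision carried).
Each pᵢ log₂ pᵢ term: 0.14286×(-2.80735)=-0.40105, 0.12245×(-3.02975)=-0.37099, 0.18367×(-2.44478)=-0.44904, 0.18367×(-2.44478)=-0.44904, 0.14286×(-2.80735)=-0.40105, 0.22449×(-2.15528)=-0.48384.
Sum = -2.55501, so H' = 2.555.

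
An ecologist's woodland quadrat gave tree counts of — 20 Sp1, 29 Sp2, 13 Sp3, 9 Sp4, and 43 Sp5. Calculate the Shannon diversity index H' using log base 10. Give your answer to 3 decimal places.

0.638

Total N = 20+29+13+9+43 = 114, so the proportions are 0.17544, 0.25439, 0.11404, 0.07895, 0.37719 (working shown to 5 dp, full precision carried).
Each pᵢ log₁₀ pᵢ term: 0.17544×(-0.75587)=-0.13261, 0.25439×(-0.59451)=-0.15123, 0.11404×(-0.94296)=-0.10753, 0.07895×(-1.10266)=-0.08705, 0.37719×(-0.42344)=-0.15972.
Sum = -0.63814, so H' = 0.638.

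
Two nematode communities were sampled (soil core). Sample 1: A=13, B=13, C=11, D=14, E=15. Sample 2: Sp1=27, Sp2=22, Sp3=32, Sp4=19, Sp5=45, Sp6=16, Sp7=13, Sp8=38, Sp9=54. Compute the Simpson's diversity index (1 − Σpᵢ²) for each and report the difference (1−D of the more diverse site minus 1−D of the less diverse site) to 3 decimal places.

Sample 1: N=66, proportions 0.19697, 0.19697, 0.16667, 0.21212, 0.22727, giving 1−D = 0.79798 (working shown to 5 dp, full precision carried).
Sample 2: N=266, proportions 0.1015, 0.08271, 0.1203, 0.07143, 0.16917, 0.06015, 0.04887, 0.14286, 0.20301, giving 1−D = 0.86704.
Difference = |0.79798 − 0.86704| = 0.06906, i.e. 0.069 to 3 decimal places.

0.069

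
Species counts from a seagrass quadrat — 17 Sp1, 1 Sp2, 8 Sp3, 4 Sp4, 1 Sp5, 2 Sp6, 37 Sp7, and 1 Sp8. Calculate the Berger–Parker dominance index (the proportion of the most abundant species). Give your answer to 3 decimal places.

Total N = 17+1+8+4+1+2+37+1 = 71, so the proportions are 0.23944, 0.01408, 0.11268, 0.05634, 0.01408, 0.02817, 0.52113, 0.01408 (working shown to 5 dp, full precision carried).
The largest proportion is 0.52113, i.e. d = 0.521 to 3 decimal places.

0.521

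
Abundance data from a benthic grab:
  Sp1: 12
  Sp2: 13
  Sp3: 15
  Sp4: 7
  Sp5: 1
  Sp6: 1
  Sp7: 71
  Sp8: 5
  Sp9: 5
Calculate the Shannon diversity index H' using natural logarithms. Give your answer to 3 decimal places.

Total N = 12+13+15+7+1+1+71+5+5 = 130, so the proportions are 0.09231, 0.1, 0.11538, 0.05385, 0.00769, 0.00769, 0.54615, 0.03846, 0.03846 (working shown to 5 dp, full precision carried).
Each pᵢ ln pᵢ term: 0.09231×(-2.38263)=-0.21993, 0.1×(-2.30259)=-0.23026, 0.11538×(-2.15948)=-0.24917, 0.05385×(-2.92162)=-0.15732, 0.00769×(-4.86753)=-0.03744, 0.00769×(-4.86753)=-0.03744, 0.54615×(-0.60485)=-0.33034, 0.03846×(-3.25810)=-0.12531, 0.03846×(-3.25810)=-0.12531.
Sum = -1.51253, so H' = 1.513.

1.513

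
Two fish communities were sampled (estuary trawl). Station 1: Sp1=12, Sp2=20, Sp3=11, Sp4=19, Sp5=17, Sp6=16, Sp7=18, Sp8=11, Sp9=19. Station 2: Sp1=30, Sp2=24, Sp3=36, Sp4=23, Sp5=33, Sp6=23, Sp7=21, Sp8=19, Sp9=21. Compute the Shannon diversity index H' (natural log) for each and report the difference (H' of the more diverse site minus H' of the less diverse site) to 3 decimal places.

0.001

Station 1: N=143, proportions 0.08392, 0.13986, 0.07692, 0.13287, 0.11888, 0.11189, 0.12587, 0.07692, 0.13287, giving H' = 2.17313 (working shown to 5 dp, full precision carried).
Station 2: N=230, proportions 0.13043, 0.10435, 0.15652, 0.1, 0.14348, 0.1, 0.0913, 0.08261, 0.0913, giving H' = 2.17396.
Difference = |2.17313 − 2.17396| = 0.00083, i.e. 0.001 to 3 decimal places.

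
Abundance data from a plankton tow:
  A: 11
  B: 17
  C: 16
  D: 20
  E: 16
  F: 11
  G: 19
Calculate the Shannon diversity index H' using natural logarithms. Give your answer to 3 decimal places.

Total N = 11+17+16+20+16+11+19 = 110, so the proportions are 0.1, 0.15455, 0.14545, 0.18182, 0.14545, 0.1, 0.17273 (working shown to 5 dp, full precision carried).
Each pᵢ ln pᵢ term: 0.1×(-2.30259)=-0.23026, 0.15455×(-1.86727)=-0.28858, 0.14545×(-1.92789)=-0.28042, 0.18182×(-1.70475)=-0.30995, 0.14545×(-1.92789)=-0.28042, 0.1×(-2.30259)=-0.23026, 0.17273×(-1.75604)=-0.30332.
Sum = -1.92321, so H' = 1.923.

1.923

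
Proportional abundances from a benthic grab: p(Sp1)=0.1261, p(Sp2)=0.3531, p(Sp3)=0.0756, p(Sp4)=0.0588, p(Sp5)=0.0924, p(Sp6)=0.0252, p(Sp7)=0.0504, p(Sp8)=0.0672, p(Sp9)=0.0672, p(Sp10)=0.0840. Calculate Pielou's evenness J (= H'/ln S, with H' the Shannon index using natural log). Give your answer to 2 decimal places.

0.88

H' = −Σ pᵢ ln pᵢ = −((-0.2611) + (-0.3676) + (-0.1952) + (-0.1666) + (-0.2201) + (-0.0928) + (-0.1506) + (-0.1814) + (-0.1814) + (-0.2081)) = 2.0249 (working shown to 4 dp, full precision carried).
With S = 10 species, ln S = 2.3026, so J = 2.0249/2.3026 = 0.8794, i.e. 0.88 to 2 decimal places.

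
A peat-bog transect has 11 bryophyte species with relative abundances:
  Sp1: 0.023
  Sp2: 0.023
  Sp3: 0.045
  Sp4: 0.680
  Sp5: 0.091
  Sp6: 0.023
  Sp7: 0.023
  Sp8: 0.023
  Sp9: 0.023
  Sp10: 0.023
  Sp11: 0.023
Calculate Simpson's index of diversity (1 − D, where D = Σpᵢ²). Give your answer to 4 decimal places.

D = 0.023² + 0.023² + 0.045² + 0.68² + 0.091² + 0.023² + 0.023² + 0.023² + 0.023² + 0.023² + 0.023² = 0.000529 + 0.000529 + 0.002025 + 0.462400 + 0.008281 + 0.000529 + 0.000529 + 0.000529 + 0.000529 + 0.000529 + 0.000529 = 0.476938 (working shown to 6 dp, full precision carried).
So 1 − D = 0.523062, i.e. 0.5231 to 4 decimal places.

0.5231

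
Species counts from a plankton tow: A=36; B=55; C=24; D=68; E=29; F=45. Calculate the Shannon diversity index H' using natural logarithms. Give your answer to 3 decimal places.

Total N = 36+55+24+68+29+45 = 257, so the proportions are 0.14008, 0.21401, 0.09339, 0.26459, 0.11284, 0.1751 (working shown to 5 dp, full precision carried).
Each pᵢ ln pᵢ term: 0.14008×(-1.96556)=-0.27533, 0.21401×(-1.54174)=-0.32994, 0.09339×(-2.37102)=-0.22142, 0.26459×(-1.32957)=-0.35179, 0.11284×(-2.18178)=-0.24619, 0.1751×(-1.74241)=-0.30509.
Sum = -1.72977, so H' = 1.730.

1.730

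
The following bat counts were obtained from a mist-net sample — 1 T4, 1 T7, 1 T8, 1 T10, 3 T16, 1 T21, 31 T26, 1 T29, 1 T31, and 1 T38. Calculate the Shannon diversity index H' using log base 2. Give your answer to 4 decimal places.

Total N = 1+1+1+1+3+1+31+1+1+1 = 42, so the proportions are 0.02381, 0.02381, 0.02381, 0.02381, 0.071429, 0.02381, 0.738095, 0.02381, 0.02381, 0.02381 (working shown to 6 dp, full precision carried).
Each pᵢ log₂ pᵢ term: 0.02381×(-5.392317)=-0.128389, 0.02381×(-5.392317)=-0.128389, 0.02381×(-5.392317)=-0.128389, 0.02381×(-5.392317)=-0.128389, 0.071429×(-3.807355)=-0.271954, 0.02381×(-5.392317)=-0.128389, 0.738095×(-0.438121)=-0.323375, 0.02381×(-5.392317)=-0.128389, 0.02381×(-5.392317)=-0.128389, 0.02381×(-5.392317)=-0.128389.
Sum = -1.622437, so H' = 1.6224.

1.6224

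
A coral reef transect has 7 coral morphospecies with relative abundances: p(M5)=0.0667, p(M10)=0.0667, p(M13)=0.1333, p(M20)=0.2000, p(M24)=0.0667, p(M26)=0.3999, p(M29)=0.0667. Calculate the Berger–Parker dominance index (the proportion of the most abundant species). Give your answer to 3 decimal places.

0.400

The largest proportion is 0.3999, i.e. d = 0.400 to 3 decimal places.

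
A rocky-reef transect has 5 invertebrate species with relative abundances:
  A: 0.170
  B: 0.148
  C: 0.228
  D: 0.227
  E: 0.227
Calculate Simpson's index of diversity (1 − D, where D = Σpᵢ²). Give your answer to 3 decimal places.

0.794

D = 0.17² + 0.148² + 0.228² + 0.227² + 0.227² = 0.02890 + 0.02190 + 0.05198 + 0.05153 + 0.05153 = 0.20585 (working shown to 5 dp, full precision carried).
So 1 − D = 0.79415, i.e. 0.794 to 3 decimal places.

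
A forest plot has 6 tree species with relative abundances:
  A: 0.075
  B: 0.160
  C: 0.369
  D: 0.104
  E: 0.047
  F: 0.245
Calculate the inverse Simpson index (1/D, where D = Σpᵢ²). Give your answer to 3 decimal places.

4.159

D = 0.075² + 0.16² + 0.369² + 0.104² + 0.047² + 0.245² = 0.0056250 + 0.0256000 + 0.1361610 + 0.0108160 + 0.0022090 + 0.0600250 = 0.2404360 (working shown to 7 dp, full precision carried).
So 1/D = 4.15911, i.e. 4.159 to 3 decimal places.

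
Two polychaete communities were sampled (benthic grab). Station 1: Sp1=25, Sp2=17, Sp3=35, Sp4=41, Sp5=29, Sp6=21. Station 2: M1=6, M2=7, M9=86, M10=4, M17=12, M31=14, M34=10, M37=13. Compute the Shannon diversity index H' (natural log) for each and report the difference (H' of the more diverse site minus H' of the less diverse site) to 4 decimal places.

0.2527

Station 1: N=168, proportions 0.14881, 0.10119, 0.208333, 0.244048, 0.172619, 0.125, giving H' = 1.749460 (working shown to 6 dp, full precision carried).
Station 2: N=152, proportions 0.039474, 0.046053, 0.565789, 0.026316, 0.078947, 0.092105, 0.065789, 0.085526, giving H' = 1.496730.
Difference = |1.749460 − 1.496730| = 0.252730, i.e. 0.2527 to 4 decimal places.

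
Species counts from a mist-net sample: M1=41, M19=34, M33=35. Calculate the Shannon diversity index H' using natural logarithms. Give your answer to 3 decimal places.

1.095

Total N = 41+34+35 = 110, so the proportions are 0.37273, 0.30909, 0.31818 (working shown to 5 dp, full precision carried).
Each pᵢ ln pᵢ term: 0.37273×(-0.98691)=-0.36785, 0.30909×(-1.17412)=-0.36291, 0.31818×(-1.14513)=-0.36436.
Sum = -1.09512, so H' = 1.095.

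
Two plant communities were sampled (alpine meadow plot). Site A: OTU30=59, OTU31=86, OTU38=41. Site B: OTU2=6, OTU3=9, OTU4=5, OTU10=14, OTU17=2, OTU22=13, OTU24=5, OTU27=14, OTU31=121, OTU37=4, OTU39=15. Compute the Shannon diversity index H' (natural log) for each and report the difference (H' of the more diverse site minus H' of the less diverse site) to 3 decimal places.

Site A: N=186, proportions 0.3172, 0.46237, 0.22043, giving H' = 1.05421 (working shown to 5 dp, full precision carried).
Site B: N=208, proportions 0.02885, 0.04327, 0.02404, 0.06731, 0.00962, 0.0625, 0.02404, 0.06731, 0.58173, 0.01923, 0.07212, giving H' = 1.57936.
Difference = |1.05421 − 1.57936| = 0.52515, i.e. 0.525 to 3 decimal places.

0.525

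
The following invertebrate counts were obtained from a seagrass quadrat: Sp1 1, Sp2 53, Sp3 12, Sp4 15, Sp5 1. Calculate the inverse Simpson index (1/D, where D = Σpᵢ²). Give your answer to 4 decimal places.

2.1145

Total N = 1+53+12+15+1 = 82, so the proportions are 0.0121951, 0.6463415, 0.1463415, 0.1829268, 0.0121951 (working shown to 7 dp, full precision carried).
D = 0.0121951² + 0.6463415² + 0.1463415² + 0.1829268² + 0.0121951² = 0.0001487 + 0.4177573 + 0.0214158 + 0.0334622 + 0.0001487 = 0.4729328.
So 1/D = 2.114465, i.e. 2.1145 to 4 decimal places.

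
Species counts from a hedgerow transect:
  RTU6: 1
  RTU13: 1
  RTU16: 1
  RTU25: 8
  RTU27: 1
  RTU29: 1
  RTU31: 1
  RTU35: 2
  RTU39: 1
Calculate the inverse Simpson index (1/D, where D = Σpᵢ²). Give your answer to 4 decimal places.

3.8533

Total N = 1+1+1+8+1+1+1+2+1 = 17, so the proportions are 0.05882353, 0.05882353, 0.05882353, 0.47058824, 0.05882353, 0.05882353, 0.05882353, 0.11764706, 0.05882353 (working shown to 8 dp, full precision carried).
D = 0.05882353² + 0.05882353² + 0.05882353² + 0.47058824² + 0.05882353² + 0.05882353² + 0.05882353² + 0.11764706² + 0.05882353² = 0.00346021 + 0.00346021 + 0.00346021 + 0.22145329 + 0.00346021 + 0.00346021 + 0.00346021 + 0.01384083 + 0.00346021 = 0.25951557.
So 1/D = 3.853333, i.e. 3.8533 to 4 decimal places.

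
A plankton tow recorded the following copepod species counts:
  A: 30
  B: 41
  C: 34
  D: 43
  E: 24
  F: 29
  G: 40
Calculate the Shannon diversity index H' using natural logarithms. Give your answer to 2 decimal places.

1.93

Total N = 30+41+34+43+24+29+40 = 241, so the proportions are 0.1245, 0.1701, 0.1411, 0.1784, 0.0996, 0.1203, 0.166 (working shown to 4 dp, full precision carried).
Each pᵢ ln pᵢ term: 0.1245×(-2.0836)=-0.2594, 0.1701×(-1.7712)=-0.3013, 0.1411×(-1.9584)=-0.2763, 0.1784×(-1.7236)=-0.3075, 0.0996×(-2.3067)=-0.2297, 0.1203×(-2.1175)=-0.2548, 0.166×(-1.7959)=-0.2981.
Sum = -1.9271, so H' = 1.93.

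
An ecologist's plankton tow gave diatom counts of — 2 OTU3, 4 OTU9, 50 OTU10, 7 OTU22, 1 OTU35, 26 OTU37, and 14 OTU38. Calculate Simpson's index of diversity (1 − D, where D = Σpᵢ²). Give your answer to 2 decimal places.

Total N = 2+4+50+7+1+26+14 = 104, so the proportions are 0.0192, 0.0385, 0.4808, 0.0673, 0.0096, 0.25, 0.1346 (working shown to 4 dp, full precision carried).
D = 0.0192² + 0.0385² + 0.4808² + 0.0673² + 0.0096² + 0.25² + 0.1346² = 0.0004 + 0.0015 + 0.2311 + 0.0045 + 0.0001 + 0.0625 + 0.0181 = 0.3182.
So 1 − D = 0.6818, i.e. 0.68 to 2 decimal places.

0.68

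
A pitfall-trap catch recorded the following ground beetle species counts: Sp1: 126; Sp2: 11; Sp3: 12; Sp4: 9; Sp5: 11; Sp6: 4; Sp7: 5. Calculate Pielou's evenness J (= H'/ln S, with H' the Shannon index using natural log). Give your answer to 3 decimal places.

0.569

Total N = 126+11+12+9+11+4+5 = 178, so the proportions are 0.70787, 0.0618, 0.06742, 0.05056, 0.0618, 0.02247, 0.02809 (working shown to 5 dp, full precision carried).
H' = −Σ pᵢ ln pᵢ = −((-0.24457) + (-0.17204) + (-0.18181) + (-0.15090) + (-0.17204) + (-0.08529) + (-0.10035)) = 1.10700.
With S = 7 species, ln S = 1.94591, so J = 1.10700/1.94591 = 0.56889, i.e. 0.569 to 3 decimal places.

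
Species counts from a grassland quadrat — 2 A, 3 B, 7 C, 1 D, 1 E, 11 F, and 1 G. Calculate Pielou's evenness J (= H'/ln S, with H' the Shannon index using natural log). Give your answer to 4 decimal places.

Total N = 2+3+7+1+1+11+1 = 26, so the proportions are 0.076923, 0.115385, 0.269231, 0.038462, 0.038462, 0.423077, 0.038462 (working shown to 6 dp, full precision carried).
H' = −Σ pᵢ ln pᵢ = −((-0.197304) + (-0.249171) + (-0.353281) + (-0.125311) + (-0.125311) + (-0.363931) + (-0.125311)) = 1.539622.
With S = 7 species, ln S = 1.945910, so J = 1.539622/1.945910 = 0.791209, i.e. 0.7912 to 4 decimal places.

0.7912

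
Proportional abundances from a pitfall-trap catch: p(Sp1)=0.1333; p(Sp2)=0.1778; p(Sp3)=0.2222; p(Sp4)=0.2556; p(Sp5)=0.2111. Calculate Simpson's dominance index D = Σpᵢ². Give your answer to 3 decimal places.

0.209

D = 0.1333² + 0.1778² + 0.2222² + 0.2556² + 0.2111² = 0.01777 + 0.03161 + 0.04937 + 0.06533 + 0.04456 = 0.20865 (working shown to 5 dp, full precision carried).
To 3 decimal places, D = 0.209.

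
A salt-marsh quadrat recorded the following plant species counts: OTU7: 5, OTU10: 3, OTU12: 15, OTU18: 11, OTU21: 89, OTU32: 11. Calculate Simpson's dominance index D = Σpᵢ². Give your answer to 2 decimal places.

Total N = 5+3+15+11+89+11 = 134, so the proportions are 0.0373, 0.0224, 0.1119, 0.0821, 0.6642, 0.0821 (working shown to 4 dp, full precision carried).
D = 0.0373² + 0.0224² + 0.1119² + 0.0821² + 0.6642² + 0.0821² = 0.0014 + 0.0005 + 0.0125 + 0.0067 + 0.4411 + 0.0067 = 0.4690.
To 2 decimal places, D = 0.47.

0.47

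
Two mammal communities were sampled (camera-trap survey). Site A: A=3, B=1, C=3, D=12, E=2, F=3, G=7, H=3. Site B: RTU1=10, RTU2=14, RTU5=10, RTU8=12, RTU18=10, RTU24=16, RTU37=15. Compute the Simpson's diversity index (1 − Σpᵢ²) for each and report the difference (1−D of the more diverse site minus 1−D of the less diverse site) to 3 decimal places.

Site A: N=34, proportions 0.08824, 0.02941, 0.08824, 0.35294, 0.05882, 0.08824, 0.20588, 0.08824, giving 1−D = 0.79758 (working shown to 5 dp, full precision carried).
Site B: N=87, proportions 0.11494, 0.16092, 0.11494, 0.13793, 0.11494, 0.18391, 0.17241, giving 1−D = 0.85190.
Difference = |0.79758 − 0.85190| = 0.05432, i.e. 0.054 to 3 decimal places.

0.054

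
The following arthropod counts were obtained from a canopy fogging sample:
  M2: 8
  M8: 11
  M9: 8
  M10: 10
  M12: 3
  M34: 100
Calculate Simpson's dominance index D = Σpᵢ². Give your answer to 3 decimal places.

Total N = 8+11+8+10+3+100 = 140, so the proportions are 0.05714, 0.07857, 0.05714, 0.07143, 0.02143, 0.71429 (working shown to 5 dp, full precision carried).
D = 0.05714² + 0.07857² + 0.05714² + 0.07143² + 0.02143² + 0.71429² = 0.00327 + 0.00617 + 0.00327 + 0.00510 + 0.00046 + 0.51020 = 0.52847.
To 3 decimal places, D = 0.528.

0.528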